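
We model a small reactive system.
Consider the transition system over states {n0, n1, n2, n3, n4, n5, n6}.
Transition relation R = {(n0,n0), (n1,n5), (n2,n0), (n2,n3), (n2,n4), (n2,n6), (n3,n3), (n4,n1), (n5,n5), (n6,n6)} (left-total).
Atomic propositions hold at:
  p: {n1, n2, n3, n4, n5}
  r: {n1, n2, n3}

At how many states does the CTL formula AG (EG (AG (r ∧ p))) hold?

1

Sat(r ∧ p) = {n1, n2, n3}
AG (r ∧ p): greatest fixpoint, start Z0 = {n1, n2, n3}, keep only states in Sat with every successor in Z. Z1 = {n3}; fixed.
Sat(AG (r ∧ p)) = {n3}
EG (AG (r ∧ p)): greatest fixpoint, start Z0 = {n3}, keep only states in Sat with some successor in Z. Already a fixed point.
Sat(EG (AG (r ∧ p))) = {n3}
AG (EG (AG (r ∧ p))): greatest fixpoint, start Z0 = {n3}, keep only states in Sat with every successor in Z. Already a fixed point.
Sat(AG (EG (AG (r ∧ p)))) = {n3}
|Sat(AG (EG (AG (r ∧ p))))| = |{n3}| = 1.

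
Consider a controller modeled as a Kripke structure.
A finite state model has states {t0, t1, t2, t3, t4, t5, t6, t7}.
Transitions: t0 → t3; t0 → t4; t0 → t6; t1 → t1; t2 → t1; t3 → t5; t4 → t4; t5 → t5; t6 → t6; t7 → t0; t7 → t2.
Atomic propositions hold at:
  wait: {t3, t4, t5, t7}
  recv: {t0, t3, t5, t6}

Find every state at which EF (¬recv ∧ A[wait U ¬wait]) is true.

{t1, t2, t7}

Sat(¬recv) = {t1, t2, t4, t7}
Sat(¬wait) = {t0, t1, t2, t6}
A[wait U ¬wait]: least fixpoint, start Z0 = Sat(¬wait) = {t0, t1, t2, t6}, add states in Sat(wait) with every successor in Z. Z1 = {t0, t1, t2, t6, t7}; fixed.
Sat(A[wait U ¬wait]) = {t0, t1, t2, t6, t7}
Sat(¬recv ∧ A[wait U ¬wait]) = {t1, t2, t7}
EF (¬recv ∧ A[wait U ¬wait]): least fixpoint, start Z0 = {t1, t2, t7}, add states with some successor in Z. Already a fixed point.
Sat(EF (¬recv ∧ A[wait U ¬wait])) = {t1, t2, t7}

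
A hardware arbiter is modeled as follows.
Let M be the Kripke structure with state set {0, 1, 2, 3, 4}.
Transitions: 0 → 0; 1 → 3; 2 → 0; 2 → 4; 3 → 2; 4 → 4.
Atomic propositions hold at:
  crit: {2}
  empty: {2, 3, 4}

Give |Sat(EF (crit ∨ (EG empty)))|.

4

EG empty: greatest fixpoint, start Z0 = {2, 3, 4}, keep only states in Sat with some successor in Z. Already a fixed point.
Sat(EG empty) = {2, 3, 4}
Sat(crit ∨ (EG empty)) = {2, 3, 4}
EF (crit ∨ (EG empty)): least fixpoint, start Z0 = {2, 3, 4}, add states with some successor in Z. Z1 = {1, 2, 3, 4}; fixed.
Sat(EF (crit ∨ (EG empty))) = {1, 2, 3, 4}
|Sat(EF (crit ∨ (EG empty)))| = |{1, 2, 3, 4}| = 4.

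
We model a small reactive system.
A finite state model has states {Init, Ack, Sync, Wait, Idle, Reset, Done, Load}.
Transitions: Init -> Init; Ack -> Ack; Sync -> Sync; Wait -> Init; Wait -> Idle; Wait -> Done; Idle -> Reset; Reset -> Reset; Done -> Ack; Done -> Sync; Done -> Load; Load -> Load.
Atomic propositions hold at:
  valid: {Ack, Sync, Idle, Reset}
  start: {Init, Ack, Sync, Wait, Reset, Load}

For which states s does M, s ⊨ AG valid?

{Ack, Sync, Idle, Reset}

AG valid: greatest fixpoint, start Z0 = {Ack, Sync, Idle, Reset}, keep only states in Sat with every successor in Z. Already a fixed point.
Sat(AG valid) = {Ack, Sync, Idle, Reset}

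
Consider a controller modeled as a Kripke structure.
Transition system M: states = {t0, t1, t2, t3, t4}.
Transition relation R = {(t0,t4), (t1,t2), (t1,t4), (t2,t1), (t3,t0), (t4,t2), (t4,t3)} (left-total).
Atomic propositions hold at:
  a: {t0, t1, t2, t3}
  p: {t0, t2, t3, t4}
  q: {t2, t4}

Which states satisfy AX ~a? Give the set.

Sat(~a) = {t4}
Sat(AX ~a) = {s : every successor in {t4}} = {t0}

{t0}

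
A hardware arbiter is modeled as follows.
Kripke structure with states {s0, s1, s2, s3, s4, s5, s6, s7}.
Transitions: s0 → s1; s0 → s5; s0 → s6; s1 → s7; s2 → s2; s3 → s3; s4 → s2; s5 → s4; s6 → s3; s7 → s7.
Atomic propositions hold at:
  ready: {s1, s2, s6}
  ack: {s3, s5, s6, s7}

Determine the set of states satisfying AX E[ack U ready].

{s2, s4}

E[ack U ready]: least fixpoint, start Z0 = Sat(ready) = {s1, s2, s6}, add states in Sat(ack) with some successor in Z. Already a fixed point.
Sat(E[ack U ready]) = {s1, s2, s6}
Sat(AX E[ack U ready]) = {s : every successor in {s1, s2, s6}} = {s2, s4}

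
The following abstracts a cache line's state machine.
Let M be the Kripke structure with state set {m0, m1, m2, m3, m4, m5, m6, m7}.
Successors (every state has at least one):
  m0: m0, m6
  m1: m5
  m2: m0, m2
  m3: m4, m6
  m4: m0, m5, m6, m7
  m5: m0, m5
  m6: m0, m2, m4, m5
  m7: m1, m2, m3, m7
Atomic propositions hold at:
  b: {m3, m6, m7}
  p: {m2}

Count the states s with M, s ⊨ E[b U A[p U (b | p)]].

Sat(b | p) = {m2, m3, m6, m7}
A[p U (b | p)]: least fixpoint, start Z0 = Sat((b | p)) = {m2, m3, m6, m7}, add states in Sat(p) with every successor in Z. Already a fixed point.
Sat(A[p U (b | p)]) = {m2, m3, m6, m7}
E[b U A[p U (b | p)]]: least fixpoint, start Z0 = Sat(A[p U (b | p)]) = {m2, m3, m6, m7}, add states in Sat(b) with some successor in Z. Already a fixed point.
Sat(E[b U A[p U (b | p)]]) = {m2, m3, m6, m7}
|Sat(E[b U A[p U (b | p)]])| = |{m2, m3, m6, m7}| = 4.

4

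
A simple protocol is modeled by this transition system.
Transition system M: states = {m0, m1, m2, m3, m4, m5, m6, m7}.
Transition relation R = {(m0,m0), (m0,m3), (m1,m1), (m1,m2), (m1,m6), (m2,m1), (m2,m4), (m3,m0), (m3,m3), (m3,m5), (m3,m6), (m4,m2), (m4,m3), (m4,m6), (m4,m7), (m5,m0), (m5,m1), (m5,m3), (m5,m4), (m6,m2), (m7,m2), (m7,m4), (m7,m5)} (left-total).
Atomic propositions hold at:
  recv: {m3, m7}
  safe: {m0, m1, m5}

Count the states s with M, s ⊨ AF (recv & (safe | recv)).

2

Sat(safe | recv) = {m0, m1, m3, m5, m7}
Sat(recv & (safe | recv)) = {m3, m7}
AF (recv & (safe | recv)): least fixpoint, start Z0 = {m3, m7}, add states with every successor in Z. Already a fixed point.
Sat(AF (recv & (safe | recv))) = {m3, m7}
|Sat(AF (recv & (safe | recv)))| = |{m3, m7}| = 2.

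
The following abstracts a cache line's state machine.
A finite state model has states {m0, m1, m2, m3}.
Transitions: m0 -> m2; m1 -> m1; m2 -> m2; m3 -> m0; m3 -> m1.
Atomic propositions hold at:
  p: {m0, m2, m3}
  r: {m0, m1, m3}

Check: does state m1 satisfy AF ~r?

Sat(~r) = {m2}
AF ~r: least fixpoint, start Z0 = {m2}, add states with every successor in Z. Z1 = {m0, m2}; fixed.
Sat(AF ~r) = {m0, m2}
m1 ∉ Sat(AF ~r) = {m0, m2}, so the formula does not hold at m1.

No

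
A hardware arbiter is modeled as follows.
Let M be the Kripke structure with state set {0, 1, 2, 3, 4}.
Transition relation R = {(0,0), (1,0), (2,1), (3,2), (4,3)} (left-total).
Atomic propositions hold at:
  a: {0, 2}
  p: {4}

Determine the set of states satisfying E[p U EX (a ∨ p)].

{0, 1, 3, 4}

Sat(a ∨ p) = {0, 2, 4}
Sat(EX (a ∨ p)) = {s : some successor in {0, 2, 4}} = {0, 1, 3}
E[p U EX (a ∨ p)]: least fixpoint, start Z0 = Sat(EX (a ∨ p)) = {0, 1, 3}, add states in Sat(p) with some successor in Z. Z1 = {0, 1, 3, 4}; fixed.
Sat(E[p U EX (a ∨ p)]) = {0, 1, 3, 4}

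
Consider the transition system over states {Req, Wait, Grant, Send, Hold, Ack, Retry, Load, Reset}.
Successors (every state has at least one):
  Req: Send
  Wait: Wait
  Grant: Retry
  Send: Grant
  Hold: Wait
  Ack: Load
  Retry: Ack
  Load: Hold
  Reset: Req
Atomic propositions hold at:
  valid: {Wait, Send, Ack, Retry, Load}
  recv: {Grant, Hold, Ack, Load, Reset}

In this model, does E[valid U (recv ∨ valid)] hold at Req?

No

Sat(recv ∨ valid) = {Wait, Grant, Send, Hold, Ack, Retry, Load, Reset}
E[valid U (recv ∨ valid)]: least fixpoint, start Z0 = Sat((recv ∨ valid)) = {Wait, Grant, Send, Hold, Ack, Retry, Load, Reset}, add states in Sat(valid) with some successor in Z. Already a fixed point.
Sat(E[valid U (recv ∨ valid)]) = {Wait, Grant, Send, Hold, Ack, Retry, Load, Reset}
Req ∉ Sat(E[valid U (recv ∨ valid)]) = {Wait, Grant, Send, Hold, Ack, Retry, Load, Reset}, so the formula does not hold at Req.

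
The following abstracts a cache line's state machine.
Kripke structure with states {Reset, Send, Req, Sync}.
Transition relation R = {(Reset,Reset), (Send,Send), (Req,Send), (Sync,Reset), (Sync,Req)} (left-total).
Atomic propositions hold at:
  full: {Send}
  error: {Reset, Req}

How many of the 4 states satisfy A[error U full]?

A[error U full]: least fixpoint, start Z0 = Sat(full) = {Send}, add states in Sat(error) with every successor in Z. Z1 = {Send, Req}; fixed.
Sat(A[error U full]) = {Send, Req}
|Sat(A[error U full])| = |{Send, Req}| = 2.

2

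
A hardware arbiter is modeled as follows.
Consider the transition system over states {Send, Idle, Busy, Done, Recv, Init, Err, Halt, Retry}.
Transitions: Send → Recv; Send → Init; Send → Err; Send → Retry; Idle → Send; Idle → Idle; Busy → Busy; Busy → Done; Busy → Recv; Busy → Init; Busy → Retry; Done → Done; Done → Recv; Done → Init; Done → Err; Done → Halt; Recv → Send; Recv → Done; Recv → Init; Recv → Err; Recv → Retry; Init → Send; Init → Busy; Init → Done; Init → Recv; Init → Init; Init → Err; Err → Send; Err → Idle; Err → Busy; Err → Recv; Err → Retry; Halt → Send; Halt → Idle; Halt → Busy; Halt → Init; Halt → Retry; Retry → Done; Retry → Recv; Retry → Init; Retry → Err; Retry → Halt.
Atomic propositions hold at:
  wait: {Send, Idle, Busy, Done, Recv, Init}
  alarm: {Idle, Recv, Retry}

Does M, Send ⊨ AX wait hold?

Sat(AX wait) = {s : every successor in {Send, Idle, Busy, Done, Recv, Init}} = {Idle}
Send ∉ Sat(AX wait) = {Idle}, so the formula does not hold at Send.

No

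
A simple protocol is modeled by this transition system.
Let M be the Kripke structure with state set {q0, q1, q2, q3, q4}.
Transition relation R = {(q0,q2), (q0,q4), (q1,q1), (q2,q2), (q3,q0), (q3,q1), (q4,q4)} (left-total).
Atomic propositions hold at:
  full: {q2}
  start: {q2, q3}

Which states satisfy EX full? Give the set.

Sat(EX full) = {s : some successor in {q2}} = {q0, q2}

{q0, q2}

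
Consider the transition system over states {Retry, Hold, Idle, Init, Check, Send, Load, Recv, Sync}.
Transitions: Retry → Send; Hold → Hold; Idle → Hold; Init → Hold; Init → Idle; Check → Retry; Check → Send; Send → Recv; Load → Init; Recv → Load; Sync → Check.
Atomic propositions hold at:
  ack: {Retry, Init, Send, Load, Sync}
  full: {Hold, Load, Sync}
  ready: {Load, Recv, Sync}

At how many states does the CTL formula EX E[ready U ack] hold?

5

E[ready U ack]: least fixpoint, start Z0 = Sat(ack) = {Retry, Init, Send, Load, Sync}, add states in Sat(ready) with some successor in Z. Z1 = {Retry, Init, Send, Load, Recv, Sync}; fixed.
Sat(E[ready U ack]) = {Retry, Init, Send, Load, Recv, Sync}
Sat(EX E[ready U ack]) = {s : some successor in {Retry, Init, Send, Load, Recv, Sync}} = {Retry, Check, Send, Load, Recv}
|Sat(EX E[ready U ack])| = |{Retry, Check, Send, Load, Recv}| = 5.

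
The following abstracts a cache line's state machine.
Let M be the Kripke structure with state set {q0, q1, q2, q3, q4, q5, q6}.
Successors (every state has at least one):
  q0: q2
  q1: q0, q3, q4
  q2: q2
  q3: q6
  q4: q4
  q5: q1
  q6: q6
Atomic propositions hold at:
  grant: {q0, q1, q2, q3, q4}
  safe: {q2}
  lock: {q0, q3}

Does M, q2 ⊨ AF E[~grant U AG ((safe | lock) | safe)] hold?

Sat(~grant) = {q5, q6}
Sat(safe | lock) = {q0, q2, q3}
Sat((safe | lock) | safe) = {q0, q2, q3}
AG ((safe | lock) | safe): greatest fixpoint, start Z0 = {q0, q2, q3}, keep only states in Sat with every successor in Z. Z1 = {q0, q2}; fixed.
Sat(AG ((safe | lock) | safe)) = {q0, q2}
E[~grant U AG ((safe | lock) | safe)]: least fixpoint, start Z0 = Sat(AG ((safe | lock) | safe)) = {q0, q2}, add states in Sat(~grant) with some successor in Z. Already a fixed point.
Sat(E[~grant U AG ((safe | lock) | safe)]) = {q0, q2}
AF E[~grant U AG ((safe | lock) | safe)]: least fixpoint, start Z0 = {q0, q2}, add states with every successor in Z. Already a fixed point.
Sat(AF E[~grant U AG ((safe | lock) | safe)]) = {q0, q2}
q2 ∈ Sat(AF E[~grant U AG ((safe | lock) | safe)]) = {q0, q2}, so the formula holds at q2.

Yes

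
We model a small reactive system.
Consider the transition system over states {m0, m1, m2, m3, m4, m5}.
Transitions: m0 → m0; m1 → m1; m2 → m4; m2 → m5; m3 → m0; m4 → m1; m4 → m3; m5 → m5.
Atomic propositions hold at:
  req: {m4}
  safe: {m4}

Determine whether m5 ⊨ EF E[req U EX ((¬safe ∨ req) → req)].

No

Sat(¬safe) = {m0, m1, m2, m3, m5}
Sat(¬safe ∨ req) = {m0, m1, m2, m3, m4, m5}
Sat((¬safe ∨ req) → req) = {m4}
Sat(EX ((¬safe ∨ req) → req)) = {s : some successor in {m4}} = {m2}
E[req U EX ((¬safe ∨ req) → req)]: least fixpoint, start Z0 = Sat(EX ((¬safe ∨ req) → req)) = {m2}, add states in Sat(req) with some successor in Z. Already a fixed point.
Sat(E[req U EX ((¬safe ∨ req) → req)]) = {m2}
EF E[req U EX ((¬safe ∨ req) → req)]: least fixpoint, start Z0 = {m2}, add states with some successor in Z. Already a fixed point.
Sat(EF E[req U EX ((¬safe ∨ req) → req)]) = {m2}
m5 ∉ Sat(EF E[req U EX ((¬safe ∨ req) → req)]) = {m2}, so the formula does not hold at m5.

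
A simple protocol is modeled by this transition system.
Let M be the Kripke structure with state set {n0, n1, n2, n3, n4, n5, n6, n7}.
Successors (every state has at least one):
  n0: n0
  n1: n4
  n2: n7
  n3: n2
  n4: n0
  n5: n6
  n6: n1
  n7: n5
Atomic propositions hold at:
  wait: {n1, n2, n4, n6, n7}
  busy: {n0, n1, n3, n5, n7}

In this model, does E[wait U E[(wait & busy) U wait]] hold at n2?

Yes

Sat(wait & busy) = {n1, n7}
E[(wait & busy) U wait]: least fixpoint, start Z0 = Sat(wait) = {n1, n2, n4, n6, n7}, add states in Sat(wait & busy) with some successor in Z. Already a fixed point.
Sat(E[(wait & busy) U wait]) = {n1, n2, n4, n6, n7}
E[wait U E[(wait & busy) U wait]]: least fixpoint, start Z0 = Sat(E[(wait & busy) U wait]) = {n1, n2, n4, n6, n7}, add states in Sat(wait) with some successor in Z. Already a fixed point.
Sat(E[wait U E[(wait & busy) U wait]]) = {n1, n2, n4, n6, n7}
n2 ∈ Sat(E[wait U E[(wait & busy) U wait]]) = {n1, n2, n4, n6, n7}, so the formula holds at n2.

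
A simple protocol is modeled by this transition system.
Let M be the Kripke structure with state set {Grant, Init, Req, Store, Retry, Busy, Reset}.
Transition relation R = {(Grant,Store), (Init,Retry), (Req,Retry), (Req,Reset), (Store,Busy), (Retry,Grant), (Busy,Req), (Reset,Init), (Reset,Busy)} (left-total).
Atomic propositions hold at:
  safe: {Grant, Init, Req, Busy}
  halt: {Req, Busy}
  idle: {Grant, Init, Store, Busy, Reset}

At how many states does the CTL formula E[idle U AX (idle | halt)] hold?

6

Sat(idle | halt) = {Grant, Init, Req, Store, Busy, Reset}
Sat(AX (idle | halt)) = {s : every successor in {Grant, Init, Req, Store, Busy, Reset}} = {Grant, Store, Retry, Busy, Reset}
E[idle U AX (idle | halt)]: least fixpoint, start Z0 = Sat(AX (idle | halt)) = {Grant, Store, Retry, Busy, Reset}, add states in Sat(idle) with some successor in Z. Z1 = {Grant, Init, Store, Retry, Busy, Reset}; fixed.
Sat(E[idle U AX (idle | halt)]) = {Grant, Init, Store, Retry, Busy, Reset}
|Sat(E[idle U AX (idle | halt)])| = |{Grant, Init, Store, Retry, Busy, Reset}| = 6.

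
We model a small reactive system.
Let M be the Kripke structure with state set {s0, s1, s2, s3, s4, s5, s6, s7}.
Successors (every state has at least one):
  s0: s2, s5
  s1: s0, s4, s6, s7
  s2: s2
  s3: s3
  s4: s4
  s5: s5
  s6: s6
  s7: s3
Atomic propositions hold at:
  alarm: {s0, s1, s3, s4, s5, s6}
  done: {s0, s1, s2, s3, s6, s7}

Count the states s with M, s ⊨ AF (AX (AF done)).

4

AF done: least fixpoint, start Z0 = {s0, s1, s2, s3, s6, s7}, add states with every successor in Z. Already a fixed point.
Sat(AF done) = {s0, s1, s2, s3, s6, s7}
Sat(AX (AF done)) = {s : every successor in {s0, s1, s2, s3, s6, s7}} = {s2, s3, s6, s7}
AF (AX (AF done)): least fixpoint, start Z0 = {s2, s3, s6, s7}, add states with every successor in Z. Already a fixed point.
Sat(AF (AX (AF done))) = {s2, s3, s6, s7}
|Sat(AF (AX (AF done)))| = |{s2, s3, s6, s7}| = 4.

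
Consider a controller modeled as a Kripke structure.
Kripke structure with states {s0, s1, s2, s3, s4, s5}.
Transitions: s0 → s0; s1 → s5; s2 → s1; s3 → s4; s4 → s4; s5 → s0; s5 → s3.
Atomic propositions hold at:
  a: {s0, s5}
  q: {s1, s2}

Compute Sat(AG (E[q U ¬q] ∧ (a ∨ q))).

Sat(¬q) = {s0, s3, s4, s5}
E[q U ¬q]: least fixpoint, start Z0 = Sat(¬q) = {s0, s3, s4, s5}, add states in Sat(q) with some successor in Z. Z1 = {s0, s1, s3, s4, s5}; Z2 = {s0, s1, s2, s3, s4, s5}; fixed.
Sat(E[q U ¬q]) = {s0, s1, s2, s3, s4, s5}
Sat(a ∨ q) = {s0, s1, s2, s5}
Sat(E[q U ¬q] ∧ (a ∨ q)) = {s0, s1, s2, s5}
AG (E[q U ¬q] ∧ (a ∨ q)): greatest fixpoint, start Z0 = {s0, s1, s2, s5}, keep only states in Sat with every successor in Z. Z1 = {s0, s1, s2}; Z2 = {s0, s2}; Z3 = {s0}; fixed.
Sat(AG (E[q U ¬q] ∧ (a ∨ q))) = {s0}

{s0}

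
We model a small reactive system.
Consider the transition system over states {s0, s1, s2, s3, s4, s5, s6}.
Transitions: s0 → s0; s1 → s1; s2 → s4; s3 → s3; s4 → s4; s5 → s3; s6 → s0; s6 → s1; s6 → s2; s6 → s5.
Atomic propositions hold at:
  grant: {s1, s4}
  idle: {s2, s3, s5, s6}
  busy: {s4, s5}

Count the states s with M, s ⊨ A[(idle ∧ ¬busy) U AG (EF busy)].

2

Sat(¬busy) = {s0, s1, s2, s3, s6}
Sat(idle ∧ ¬busy) = {s2, s3, s6}
EF busy: least fixpoint, start Z0 = {s4, s5}, add states with some successor in Z. Z1 = {s2, s4, s5, s6}; fixed.
Sat(EF busy) = {s2, s4, s5, s6}
AG (EF busy): greatest fixpoint, start Z0 = {s2, s4, s5, s6}, keep only states in Sat with every successor in Z. Z1 = {s2, s4}; fixed.
Sat(AG (EF busy)) = {s2, s4}
A[(idle ∧ ¬busy) U AG (EF busy)]: least fixpoint, start Z0 = Sat(AG (EF busy)) = {s2, s4}, add states in Sat(idle ∧ ¬busy) with every successor in Z. Already a fixed point.
Sat(A[(idle ∧ ¬busy) U AG (EF busy)]) = {s2, s4}
|Sat(A[(idle ∧ ¬busy) U AG (EF busy)])| = |{s2, s4}| = 2.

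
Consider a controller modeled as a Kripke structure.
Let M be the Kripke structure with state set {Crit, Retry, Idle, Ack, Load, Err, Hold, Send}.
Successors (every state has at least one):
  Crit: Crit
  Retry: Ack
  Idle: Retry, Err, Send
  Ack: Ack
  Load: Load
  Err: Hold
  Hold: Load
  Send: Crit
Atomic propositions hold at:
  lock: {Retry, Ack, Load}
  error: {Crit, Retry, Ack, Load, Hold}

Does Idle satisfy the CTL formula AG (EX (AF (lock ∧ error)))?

No

Sat(lock ∧ error) = {Retry, Ack, Load}
AF (lock ∧ error): least fixpoint, start Z0 = {Retry, Ack, Load}, add states with every successor in Z. Z1 = {Retry, Ack, Load, Hold}; Z2 = {Retry, Ack, Load, Err, Hold}; fixed.
Sat(AF (lock ∧ error)) = {Retry, Ack, Load, Err, Hold}
Sat(EX (AF (lock ∧ error))) = {s : some successor in {Retry, Ack, Load, Err, Hold}} = {Retry, Idle, Ack, Load, Err, Hold}
AG (EX (AF (lock ∧ error))): greatest fixpoint, start Z0 = {Retry, Idle, Ack, Load, Err, Hold}, keep only states in Sat with every successor in Z. Z1 = {Retry, Ack, Load, Err, Hold}; fixed.
Sat(AG (EX (AF (lock ∧ error)))) = {Retry, Ack, Load, Err, Hold}
Idle ∉ Sat(AG (EX (AF (lock ∧ error)))) = {Retry, Ack, Load, Err, Hold}, so the formula does not hold at Idle.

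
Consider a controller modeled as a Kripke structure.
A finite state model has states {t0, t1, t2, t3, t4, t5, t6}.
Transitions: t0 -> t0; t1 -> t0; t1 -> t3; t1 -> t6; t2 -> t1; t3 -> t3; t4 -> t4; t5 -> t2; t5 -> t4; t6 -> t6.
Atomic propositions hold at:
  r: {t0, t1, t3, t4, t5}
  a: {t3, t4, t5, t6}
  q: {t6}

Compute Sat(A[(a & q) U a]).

Sat(a & q) = {t6}
A[(a & q) U a]: least fixpoint, start Z0 = Sat(a) = {t3, t4, t5, t6}, add states in Sat(a & q) with every successor in Z. Already a fixed point.
Sat(A[(a & q) U a]) = {t3, t4, t5, t6}

{t3, t4, t5, t6}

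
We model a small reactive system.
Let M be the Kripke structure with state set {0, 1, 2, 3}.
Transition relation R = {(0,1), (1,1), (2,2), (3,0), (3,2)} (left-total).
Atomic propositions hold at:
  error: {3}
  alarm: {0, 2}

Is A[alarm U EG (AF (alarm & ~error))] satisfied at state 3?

Yes

Sat(~error) = {0, 1, 2}
Sat(alarm & ~error) = {0, 2}
AF (alarm & ~error): least fixpoint, start Z0 = {0, 2}, add states with every successor in Z. Z1 = {0, 2, 3}; fixed.
Sat(AF (alarm & ~error)) = {0, 2, 3}
EG (AF (alarm & ~error)): greatest fixpoint, start Z0 = {0, 2, 3}, keep only states in Sat with some successor in Z. Z1 = {2, 3}; fixed.
Sat(EG (AF (alarm & ~error))) = {2, 3}
A[alarm U EG (AF (alarm & ~error))]: least fixpoint, start Z0 = Sat(EG (AF (alarm & ~error))) = {2, 3}, add states in Sat(alarm) with every successor in Z. Already a fixed point.
Sat(A[alarm U EG (AF (alarm & ~error))]) = {2, 3}
3 ∈ Sat(A[alarm U EG (AF (alarm & ~error))]) = {2, 3}, so the formula holds at 3.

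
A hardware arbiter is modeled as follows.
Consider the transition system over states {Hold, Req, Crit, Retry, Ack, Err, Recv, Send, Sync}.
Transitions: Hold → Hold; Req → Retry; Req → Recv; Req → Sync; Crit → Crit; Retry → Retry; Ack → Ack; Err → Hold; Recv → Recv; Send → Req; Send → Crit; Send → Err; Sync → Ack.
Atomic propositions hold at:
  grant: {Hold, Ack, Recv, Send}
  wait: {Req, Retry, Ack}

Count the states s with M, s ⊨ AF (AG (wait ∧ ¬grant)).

Sat(¬grant) = {Req, Crit, Retry, Err, Sync}
Sat(wait ∧ ¬grant) = {Req, Retry}
AG (wait ∧ ¬grant): greatest fixpoint, start Z0 = {Req, Retry}, keep only states in Sat with every successor in Z. Z1 = {Retry}; fixed.
Sat(AG (wait ∧ ¬grant)) = {Retry}
AF (AG (wait ∧ ¬grant)): least fixpoint, start Z0 = {Retry}, add states with every successor in Z. Already a fixed point.
Sat(AF (AG (wait ∧ ¬grant))) = {Retry}
|Sat(AF (AG (wait ∧ ¬grant)))| = |{Retry}| = 1.

1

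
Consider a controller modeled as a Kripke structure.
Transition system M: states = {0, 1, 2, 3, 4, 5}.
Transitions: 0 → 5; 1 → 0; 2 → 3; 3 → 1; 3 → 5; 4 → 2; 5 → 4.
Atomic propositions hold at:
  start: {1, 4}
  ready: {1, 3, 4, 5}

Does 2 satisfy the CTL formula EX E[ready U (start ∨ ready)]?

Yes

Sat(start ∨ ready) = {1, 3, 4, 5}
E[ready U (start ∨ ready)]: least fixpoint, start Z0 = Sat((start ∨ ready)) = {1, 3, 4, 5}, add states in Sat(ready) with some successor in Z. Already a fixed point.
Sat(E[ready U (start ∨ ready)]) = {1, 3, 4, 5}
Sat(EX E[ready U (start ∨ ready)]) = {s : some successor in {1, 3, 4, 5}} = {0, 2, 3, 5}
2 ∈ Sat(EX E[ready U (start ∨ ready)]) = {0, 2, 3, 5}, so the formula holds at 2.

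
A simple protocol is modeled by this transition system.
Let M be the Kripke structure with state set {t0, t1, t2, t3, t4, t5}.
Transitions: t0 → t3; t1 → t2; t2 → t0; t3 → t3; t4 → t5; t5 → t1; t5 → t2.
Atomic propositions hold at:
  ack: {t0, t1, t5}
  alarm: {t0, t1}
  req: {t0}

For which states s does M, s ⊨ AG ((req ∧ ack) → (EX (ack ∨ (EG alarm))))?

{t3}

Sat(req ∧ ack) = {t0}
EG alarm: greatest fixpoint, start Z0 = {t0, t1}, keep only states in Sat with some successor in Z. Z1 = ∅; fixed.
Sat(EG alarm) = ∅
Sat(ack ∨ (EG alarm)) = {t0, t1, t5}
Sat(EX (ack ∨ (EG alarm))) = {s : some successor in {t0, t1, t5}} = {t2, t4, t5}
Sat((req ∧ ack) → (EX (ack ∨ (EG alarm)))) = {t1, t2, t3, t4, t5}
AG ((req ∧ ack) → (EX (ack ∨ (EG alarm)))): greatest fixpoint, start Z0 = {t1, t2, t3, t4, t5}, keep only states in Sat with every successor in Z. Z1 = {t1, t3, t4, t5}; Z2 = {t3, t4}; Z3 = {t3}; fixed.
Sat(AG ((req ∧ ack) → (EX (ack ∨ (EG alarm))))) = {t3}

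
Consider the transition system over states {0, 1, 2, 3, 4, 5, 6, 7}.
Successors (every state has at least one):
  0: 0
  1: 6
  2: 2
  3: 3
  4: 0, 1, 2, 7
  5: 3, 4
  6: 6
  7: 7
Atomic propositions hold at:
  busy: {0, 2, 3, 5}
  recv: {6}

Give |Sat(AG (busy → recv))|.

3

Sat(busy → recv) = {1, 4, 6, 7}
AG (busy → recv): greatest fixpoint, start Z0 = {1, 4, 6, 7}, keep only states in Sat with every successor in Z. Z1 = {1, 6, 7}; fixed.
Sat(AG (busy → recv)) = {1, 6, 7}
|Sat(AG (busy → recv))| = |{1, 6, 7}| = 3.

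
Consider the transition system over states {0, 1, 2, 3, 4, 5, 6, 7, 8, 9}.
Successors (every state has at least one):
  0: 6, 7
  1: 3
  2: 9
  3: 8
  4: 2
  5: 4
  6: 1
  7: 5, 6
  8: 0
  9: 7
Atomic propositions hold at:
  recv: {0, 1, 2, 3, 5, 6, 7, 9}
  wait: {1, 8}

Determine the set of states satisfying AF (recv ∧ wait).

{1, 6}

Sat(recv ∧ wait) = {1}
AF (recv ∧ wait): least fixpoint, start Z0 = {1}, add states with every successor in Z. Z1 = {1, 6}; fixed.
Sat(AF (recv ∧ wait)) = {1, 6}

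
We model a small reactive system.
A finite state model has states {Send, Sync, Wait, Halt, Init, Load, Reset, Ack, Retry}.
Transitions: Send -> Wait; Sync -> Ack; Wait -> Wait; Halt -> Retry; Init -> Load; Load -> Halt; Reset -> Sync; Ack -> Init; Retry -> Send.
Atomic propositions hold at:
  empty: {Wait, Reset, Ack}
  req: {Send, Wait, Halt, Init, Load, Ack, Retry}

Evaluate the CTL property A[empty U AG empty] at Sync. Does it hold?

AG empty: greatest fixpoint, start Z0 = {Wait, Reset, Ack}, keep only states in Sat with every successor in Z. Z1 = {Wait}; fixed.
Sat(AG empty) = {Wait}
A[empty U AG empty]: least fixpoint, start Z0 = Sat(AG empty) = {Wait}, add states in Sat(empty) with every successor in Z. Already a fixed point.
Sat(A[empty U AG empty]) = {Wait}
Sync ∉ Sat(A[empty U AG empty]) = {Wait}, so the formula does not hold at Sync.

No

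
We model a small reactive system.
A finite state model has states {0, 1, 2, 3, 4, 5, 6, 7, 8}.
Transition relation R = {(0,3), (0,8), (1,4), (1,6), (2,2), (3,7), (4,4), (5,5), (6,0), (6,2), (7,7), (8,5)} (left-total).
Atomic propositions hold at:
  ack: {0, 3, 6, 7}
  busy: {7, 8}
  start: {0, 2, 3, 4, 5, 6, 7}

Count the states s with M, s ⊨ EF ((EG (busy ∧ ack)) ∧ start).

Sat(busy ∧ ack) = {7}
EG (busy ∧ ack): greatest fixpoint, start Z0 = {7}, keep only states in Sat with some successor in Z. Already a fixed point.
Sat(EG (busy ∧ ack)) = {7}
Sat((EG (busy ∧ ack)) ∧ start) = {7}
EF ((EG (busy ∧ ack)) ∧ start): least fixpoint, start Z0 = {7}, add states with some successor in Z. Z1 = {3, 7}; Z2 = {0, 3, 7}; Z3 = {0, 3, 6, 7}; Z4 = {0, 1, 3, 6, 7}; fixed.
Sat(EF ((EG (busy ∧ ack)) ∧ start)) = {0, 1, 3, 6, 7}
|Sat(EF ((EG (busy ∧ ack)) ∧ start))| = |{0, 1, 3, 6, 7}| = 5.

5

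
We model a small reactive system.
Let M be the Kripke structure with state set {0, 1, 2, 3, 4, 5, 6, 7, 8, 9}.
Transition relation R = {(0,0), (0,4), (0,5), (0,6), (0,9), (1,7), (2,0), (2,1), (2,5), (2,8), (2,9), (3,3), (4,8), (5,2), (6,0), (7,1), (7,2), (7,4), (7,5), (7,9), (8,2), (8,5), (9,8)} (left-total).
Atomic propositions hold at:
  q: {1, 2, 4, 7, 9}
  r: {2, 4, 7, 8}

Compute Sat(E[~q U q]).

{0, 1, 2, 4, 5, 6, 7, 8, 9}

Sat(~q) = {0, 3, 5, 6, 8}
E[~q U q]: least fixpoint, start Z0 = Sat(q) = {1, 2, 4, 7, 9}, add states in Sat(~q) with some successor in Z. Z1 = {0, 1, 2, 4, 5, 7, 8, 9}; Z2 = {0, 1, 2, 4, 5, 6, 7, 8, 9}; fixed.
Sat(E[~q U q]) = {0, 1, 2, 4, 5, 6, 7, 8, 9}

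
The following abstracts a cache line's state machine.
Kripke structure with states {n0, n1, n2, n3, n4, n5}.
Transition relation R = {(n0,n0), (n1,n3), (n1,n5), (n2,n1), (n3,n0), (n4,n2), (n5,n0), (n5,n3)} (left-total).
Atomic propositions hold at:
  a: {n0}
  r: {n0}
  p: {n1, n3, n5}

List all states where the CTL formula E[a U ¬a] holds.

{n1, n2, n3, n4, n5}

Sat(¬a) = {n1, n2, n3, n4, n5}
E[a U ¬a]: least fixpoint, start Z0 = Sat(¬a) = {n1, n2, n3, n4, n5}, add states in Sat(a) with some successor in Z. Already a fixed point.
Sat(E[a U ¬a]) = {n1, n2, n3, n4, n5}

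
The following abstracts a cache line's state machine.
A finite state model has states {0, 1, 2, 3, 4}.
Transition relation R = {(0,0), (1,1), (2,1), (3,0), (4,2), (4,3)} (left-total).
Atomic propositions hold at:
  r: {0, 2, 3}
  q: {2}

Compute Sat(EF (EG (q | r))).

Sat(q | r) = {0, 2, 3}
EG (q | r): greatest fixpoint, start Z0 = {0, 2, 3}, keep only states in Sat with some successor in Z. Z1 = {0, 3}; fixed.
Sat(EG (q | r)) = {0, 3}
EF (EG (q | r)): least fixpoint, start Z0 = {0, 3}, add states with some successor in Z. Z1 = {0, 3, 4}; fixed.
Sat(EF (EG (q | r))) = {0, 3, 4}

{0, 3, 4}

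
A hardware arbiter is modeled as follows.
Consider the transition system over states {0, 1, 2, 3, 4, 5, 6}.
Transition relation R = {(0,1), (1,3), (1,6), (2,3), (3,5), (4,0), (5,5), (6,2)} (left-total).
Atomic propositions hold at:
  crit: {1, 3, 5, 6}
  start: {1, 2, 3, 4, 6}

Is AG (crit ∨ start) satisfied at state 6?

Sat(crit ∨ start) = {1, 2, 3, 4, 5, 6}
AG (crit ∨ start): greatest fixpoint, start Z0 = {1, 2, 3, 4, 5, 6}, keep only states in Sat with every successor in Z. Z1 = {1, 2, 3, 5, 6}; fixed.
Sat(AG (crit ∨ start)) = {1, 2, 3, 5, 6}
6 ∈ Sat(AG (crit ∨ start)) = {1, 2, 3, 5, 6}, so the formula holds at 6.

Yes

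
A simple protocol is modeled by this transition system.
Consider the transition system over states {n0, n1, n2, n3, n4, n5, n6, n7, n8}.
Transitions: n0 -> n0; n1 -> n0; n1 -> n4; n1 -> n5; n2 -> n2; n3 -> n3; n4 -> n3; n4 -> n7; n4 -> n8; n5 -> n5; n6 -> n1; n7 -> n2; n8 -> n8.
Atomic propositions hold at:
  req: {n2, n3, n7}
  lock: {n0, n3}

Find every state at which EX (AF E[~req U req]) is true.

{n1, n2, n3, n4, n6, n7}

Sat(~req) = {n0, n1, n4, n5, n6, n8}
E[~req U req]: least fixpoint, start Z0 = Sat(req) = {n2, n3, n7}, add states in Sat(~req) with some successor in Z. Z1 = {n2, n3, n4, n7}; Z2 = {n1, n2, n3, n4, n7}; Z3 = {n1, n2, n3, n4, n6, n7}; fixed.
Sat(E[~req U req]) = {n1, n2, n3, n4, n6, n7}
AF E[~req U req]: least fixpoint, start Z0 = {n1, n2, n3, n4, n6, n7}, add states with every successor in Z. Already a fixed point.
Sat(AF E[~req U req]) = {n1, n2, n3, n4, n6, n7}
Sat(EX (AF E[~req U req])) = {s : some successor in {n1, n2, n3, n4, n6, n7}} = {n1, n2, n3, n4, n6, n7}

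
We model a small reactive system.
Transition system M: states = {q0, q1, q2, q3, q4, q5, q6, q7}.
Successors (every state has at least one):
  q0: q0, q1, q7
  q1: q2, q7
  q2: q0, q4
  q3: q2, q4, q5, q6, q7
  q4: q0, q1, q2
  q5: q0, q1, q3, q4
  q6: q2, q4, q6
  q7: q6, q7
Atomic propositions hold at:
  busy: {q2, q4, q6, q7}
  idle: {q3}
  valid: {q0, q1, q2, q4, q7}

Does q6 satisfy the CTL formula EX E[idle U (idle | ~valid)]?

Yes

Sat(~valid) = {q3, q5, q6}
Sat(idle | ~valid) = {q3, q5, q6}
E[idle U (idle | ~valid)]: least fixpoint, start Z0 = Sat((idle | ~valid)) = {q3, q5, q6}, add states in Sat(idle) with some successor in Z. Already a fixed point.
Sat(E[idle U (idle | ~valid)]) = {q3, q5, q6}
Sat(EX E[idle U (idle | ~valid)]) = {s : some successor in {q3, q5, q6}} = {q3, q5, q6, q7}
q6 ∈ Sat(EX E[idle U (idle | ~valid)]) = {q3, q5, q6, q7}, so the formula holds at q6.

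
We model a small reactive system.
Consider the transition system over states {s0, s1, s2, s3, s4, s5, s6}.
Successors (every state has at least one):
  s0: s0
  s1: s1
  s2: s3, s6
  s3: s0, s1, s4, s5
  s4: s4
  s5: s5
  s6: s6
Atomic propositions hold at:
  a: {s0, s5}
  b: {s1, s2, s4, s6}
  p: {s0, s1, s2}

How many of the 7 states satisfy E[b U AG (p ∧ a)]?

Sat(p ∧ a) = {s0}
AG (p ∧ a): greatest fixpoint, start Z0 = {s0}, keep only states in Sat with every successor in Z. Already a fixed point.
Sat(AG (p ∧ a)) = {s0}
E[b U AG (p ∧ a)]: least fixpoint, start Z0 = Sat(AG (p ∧ a)) = {s0}, add states in Sat(b) with some successor in Z. Already a fixed point.
Sat(E[b U AG (p ∧ a)]) = {s0}
|Sat(E[b U AG (p ∧ a)])| = |{s0}| = 1.

1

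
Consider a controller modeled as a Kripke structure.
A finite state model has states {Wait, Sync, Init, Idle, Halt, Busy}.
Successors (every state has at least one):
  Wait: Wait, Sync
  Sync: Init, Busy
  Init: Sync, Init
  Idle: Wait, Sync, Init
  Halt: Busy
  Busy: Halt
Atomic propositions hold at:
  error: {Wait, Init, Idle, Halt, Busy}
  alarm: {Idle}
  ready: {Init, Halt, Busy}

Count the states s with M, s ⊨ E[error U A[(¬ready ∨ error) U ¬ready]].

Sat(¬ready) = {Wait, Sync, Idle}
Sat(¬ready ∨ error) = {Wait, Sync, Init, Idle, Halt, Busy}
A[(¬ready ∨ error) U ¬ready]: least fixpoint, start Z0 = Sat(¬ready) = {Wait, Sync, Idle}, add states in Sat(¬ready ∨ error) with every successor in Z. Already a fixed point.
Sat(A[(¬ready ∨ error) U ¬ready]) = {Wait, Sync, Idle}
E[error U A[(¬ready ∨ error) U ¬ready]]: least fixpoint, start Z0 = Sat(A[(¬ready ∨ error) U ¬ready]) = {Wait, Sync, Idle}, add states in Sat(error) with some successor in Z. Z1 = {Wait, Sync, Init, Idle}; fixed.
Sat(E[error U A[(¬ready ∨ error) U ¬ready]]) = {Wait, Sync, Init, Idle}
|Sat(E[error U A[(¬ready ∨ error) U ¬ready]])| = |{Wait, Sync, Init, Idle}| = 4.

4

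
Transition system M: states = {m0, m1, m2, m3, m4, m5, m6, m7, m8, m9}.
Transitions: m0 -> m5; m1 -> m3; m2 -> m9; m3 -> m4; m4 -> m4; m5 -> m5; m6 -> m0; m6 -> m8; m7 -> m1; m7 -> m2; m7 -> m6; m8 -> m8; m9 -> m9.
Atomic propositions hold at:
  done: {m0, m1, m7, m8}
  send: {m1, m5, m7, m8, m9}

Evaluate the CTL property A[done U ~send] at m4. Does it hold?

Sat(~send) = {m0, m2, m3, m4, m6}
A[done U ~send]: least fixpoint, start Z0 = Sat(~send) = {m0, m2, m3, m4, m6}, add states in Sat(done) with every successor in Z. Z1 = {m0, m1, m2, m3, m4, m6}; Z2 = {m0, m1, m2, m3, m4, m6, m7}; fixed.
Sat(A[done U ~send]) = {m0, m1, m2, m3, m4, m6, m7}
m4 ∈ Sat(A[done U ~send]) = {m0, m1, m2, m3, m4, m6, m7}, so the formula holds at m4.

Yes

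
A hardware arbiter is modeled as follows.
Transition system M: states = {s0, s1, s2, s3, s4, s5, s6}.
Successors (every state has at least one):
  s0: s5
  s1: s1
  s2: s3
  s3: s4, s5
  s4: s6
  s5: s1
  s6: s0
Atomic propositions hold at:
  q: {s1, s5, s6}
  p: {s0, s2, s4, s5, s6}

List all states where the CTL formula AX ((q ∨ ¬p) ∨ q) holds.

{s0, s1, s2, s4, s5}

Sat(¬p) = {s1, s3}
Sat(q ∨ ¬p) = {s1, s3, s5, s6}
Sat((q ∨ ¬p) ∨ q) = {s1, s3, s5, s6}
Sat(AX ((q ∨ ¬p) ∨ q)) = {s : every successor in {s1, s3, s5, s6}} = {s0, s1, s2, s4, s5}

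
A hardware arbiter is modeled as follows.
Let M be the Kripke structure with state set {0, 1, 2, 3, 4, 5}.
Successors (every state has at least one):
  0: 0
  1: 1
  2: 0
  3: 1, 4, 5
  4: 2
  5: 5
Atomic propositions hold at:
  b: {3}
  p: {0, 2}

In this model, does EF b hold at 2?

EF b: least fixpoint, start Z0 = {3}, add states with some successor in Z. Already a fixed point.
Sat(EF b) = {3}
2 ∉ Sat(EF b) = {3}, so the formula does not hold at 2.

No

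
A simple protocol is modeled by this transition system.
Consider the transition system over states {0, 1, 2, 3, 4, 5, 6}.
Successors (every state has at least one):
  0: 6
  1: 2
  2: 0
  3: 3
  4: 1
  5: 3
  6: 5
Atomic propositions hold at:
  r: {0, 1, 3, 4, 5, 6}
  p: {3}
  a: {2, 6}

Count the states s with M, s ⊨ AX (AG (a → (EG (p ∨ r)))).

5

Sat(p ∨ r) = {0, 1, 3, 4, 5, 6}
EG (p ∨ r): greatest fixpoint, start Z0 = {0, 1, 3, 4, 5, 6}, keep only states in Sat with some successor in Z. Z1 = {0, 3, 4, 5, 6}; Z2 = {0, 3, 5, 6}; fixed.
Sat(EG (p ∨ r)) = {0, 3, 5, 6}
Sat(a → (EG (p ∨ r))) = {0, 1, 3, 4, 5, 6}
AG (a → (EG (p ∨ r))): greatest fixpoint, start Z0 = {0, 1, 3, 4, 5, 6}, keep only states in Sat with every successor in Z. Z1 = {0, 3, 4, 5, 6}; Z2 = {0, 3, 5, 6}; fixed.
Sat(AG (a → (EG (p ∨ r)))) = {0, 3, 5, 6}
Sat(AX (AG (a → (EG (p ∨ r))))) = {s : every successor in {0, 3, 5, 6}} = {0, 2, 3, 5, 6}
|Sat(AX (AG (a → (EG (p ∨ r)))))| = |{0, 2, 3, 5, 6}| = 5.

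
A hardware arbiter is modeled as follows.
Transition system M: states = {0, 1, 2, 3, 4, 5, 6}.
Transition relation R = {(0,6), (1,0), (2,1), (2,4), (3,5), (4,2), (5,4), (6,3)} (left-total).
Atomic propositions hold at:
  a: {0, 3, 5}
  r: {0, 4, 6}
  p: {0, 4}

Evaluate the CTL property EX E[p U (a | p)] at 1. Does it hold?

Sat(a | p) = {0, 3, 4, 5}
E[p U (a | p)]: least fixpoint, start Z0 = Sat((a | p)) = {0, 3, 4, 5}, add states in Sat(p) with some successor in Z. Already a fixed point.
Sat(E[p U (a | p)]) = {0, 3, 4, 5}
Sat(EX E[p U (a | p)]) = {s : some successor in {0, 3, 4, 5}} = {1, 2, 3, 5, 6}
1 ∈ Sat(EX E[p U (a | p)]) = {1, 2, 3, 5, 6}, so the formula holds at 1.

Yes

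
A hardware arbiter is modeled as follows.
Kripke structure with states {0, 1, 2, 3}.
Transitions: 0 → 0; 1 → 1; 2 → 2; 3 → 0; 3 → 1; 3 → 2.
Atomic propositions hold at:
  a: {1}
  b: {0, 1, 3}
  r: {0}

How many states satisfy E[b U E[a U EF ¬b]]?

2

Sat(¬b) = {2}
EF ¬b: least fixpoint, start Z0 = {2}, add states with some successor in Z. Z1 = {2, 3}; fixed.
Sat(EF ¬b) = {2, 3}
E[a U EF ¬b]: least fixpoint, start Z0 = Sat(EF ¬b) = {2, 3}, add states in Sat(a) with some successor in Z. Already a fixed point.
Sat(E[a U EF ¬b]) = {2, 3}
E[b U E[a U EF ¬b]]: least fixpoint, start Z0 = Sat(E[a U EF ¬b]) = {2, 3}, add states in Sat(b) with some successor in Z. Already a fixed point.
Sat(E[b U E[a U EF ¬b]]) = {2, 3}
|Sat(E[b U E[a U EF ¬b]])| = |{2, 3}| = 2.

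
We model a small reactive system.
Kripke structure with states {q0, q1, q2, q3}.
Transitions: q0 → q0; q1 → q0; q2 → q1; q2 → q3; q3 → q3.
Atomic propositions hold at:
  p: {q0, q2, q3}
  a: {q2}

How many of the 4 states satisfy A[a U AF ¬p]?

Sat(¬p) = {q1}
AF ¬p: least fixpoint, start Z0 = {q1}, add states with every successor in Z. Already a fixed point.
Sat(AF ¬p) = {q1}
A[a U AF ¬p]: least fixpoint, start Z0 = Sat(AF ¬p) = {q1}, add states in Sat(a) with every successor in Z. Already a fixed point.
Sat(A[a U AF ¬p]) = {q1}
|Sat(A[a U AF ¬p])| = |{q1}| = 1.

1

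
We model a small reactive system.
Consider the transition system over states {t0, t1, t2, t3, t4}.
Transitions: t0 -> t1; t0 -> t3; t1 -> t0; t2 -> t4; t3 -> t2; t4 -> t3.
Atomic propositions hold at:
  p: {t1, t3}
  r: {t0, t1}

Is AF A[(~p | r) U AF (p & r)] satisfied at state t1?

Yes

Sat(~p) = {t0, t2, t4}
Sat(~p | r) = {t0, t1, t2, t4}
Sat(p & r) = {t1}
AF (p & r): least fixpoint, start Z0 = {t1}, add states with every successor in Z. Already a fixed point.
Sat(AF (p & r)) = {t1}
A[(~p | r) U AF (p & r)]: least fixpoint, start Z0 = Sat(AF (p & r)) = {t1}, add states in Sat(~p | r) with every successor in Z. Already a fixed point.
Sat(A[(~p | r) U AF (p & r)]) = {t1}
AF A[(~p | r) U AF (p & r)]: least fixpoint, start Z0 = {t1}, add states with every successor in Z. Already a fixed point.
Sat(AF A[(~p | r) U AF (p & r)]) = {t1}
t1 ∈ Sat(AF A[(~p | r) U AF (p & r)]) = {t1}, so the formula holds at t1.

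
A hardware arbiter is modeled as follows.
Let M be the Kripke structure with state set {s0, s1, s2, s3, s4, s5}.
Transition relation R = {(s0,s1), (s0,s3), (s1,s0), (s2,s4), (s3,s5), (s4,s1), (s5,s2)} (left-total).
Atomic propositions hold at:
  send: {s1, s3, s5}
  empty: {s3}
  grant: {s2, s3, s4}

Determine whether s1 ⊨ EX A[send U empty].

No

A[send U empty]: least fixpoint, start Z0 = Sat(empty) = {s3}, add states in Sat(send) with every successor in Z. Already a fixed point.
Sat(A[send U empty]) = {s3}
Sat(EX A[send U empty]) = {s : some successor in {s3}} = {s0}
s1 ∉ Sat(EX A[send U empty]) = {s0}, so the formula does not hold at s1.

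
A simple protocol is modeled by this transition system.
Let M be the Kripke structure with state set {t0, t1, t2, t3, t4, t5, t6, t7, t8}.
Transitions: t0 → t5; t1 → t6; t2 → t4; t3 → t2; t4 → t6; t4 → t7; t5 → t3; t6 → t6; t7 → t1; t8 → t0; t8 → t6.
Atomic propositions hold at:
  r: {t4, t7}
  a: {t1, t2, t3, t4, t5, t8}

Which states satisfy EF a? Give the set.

EF a: least fixpoint, start Z0 = {t1, t2, t3, t4, t5, t8}, add states with some successor in Z. Z1 = {t0, t1, t2, t3, t4, t5, t7, t8}; fixed.
Sat(EF a) = {t0, t1, t2, t3, t4, t5, t7, t8}

{t0, t1, t2, t3, t4, t5, t7, t8}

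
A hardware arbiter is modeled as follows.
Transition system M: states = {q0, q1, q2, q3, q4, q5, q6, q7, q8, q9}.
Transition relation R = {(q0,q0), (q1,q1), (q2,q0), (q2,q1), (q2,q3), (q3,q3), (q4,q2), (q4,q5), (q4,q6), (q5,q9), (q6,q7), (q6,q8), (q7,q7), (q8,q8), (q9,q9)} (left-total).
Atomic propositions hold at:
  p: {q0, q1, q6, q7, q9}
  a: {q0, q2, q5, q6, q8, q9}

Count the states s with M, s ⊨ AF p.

6

AF p: least fixpoint, start Z0 = {q0, q1, q6, q7, q9}, add states with every successor in Z. Z1 = {q0, q1, q5, q6, q7, q9}; fixed.
Sat(AF p) = {q0, q1, q5, q6, q7, q9}
|Sat(AF p)| = |{q0, q1, q5, q6, q7, q9}| = 6.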